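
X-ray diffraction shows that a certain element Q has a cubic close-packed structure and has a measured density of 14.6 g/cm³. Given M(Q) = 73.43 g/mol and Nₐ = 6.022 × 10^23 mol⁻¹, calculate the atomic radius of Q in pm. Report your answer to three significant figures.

114 pm

For an FCC cell (Z = 4), a³ = Z·M/(N_A·ρ) = 4 × 73.43 / (6.022 × 10²³ × 14.60) = 3.341 × 10^-23 cm³, so a = 3.221 × 10^-8 cm = 322.1 pm.
Atoms touch along the face diagonal, so √2·a = 4r, so r = 0.3536 × a = 114 pm.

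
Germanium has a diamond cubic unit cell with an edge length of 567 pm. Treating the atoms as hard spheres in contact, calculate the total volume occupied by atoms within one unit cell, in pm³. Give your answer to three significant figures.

6.20 × 10^7 pm³

In a diamond cubic lattice nearest neighbors lie along the body diagonal with √3·a = 8r, so r = 0.2165a = 122.8 pm.
V_atoms = Z × (4/3)πr³ = 8 × (4/3)π × (122.8)³ = 6.20 × 10^7 pm³.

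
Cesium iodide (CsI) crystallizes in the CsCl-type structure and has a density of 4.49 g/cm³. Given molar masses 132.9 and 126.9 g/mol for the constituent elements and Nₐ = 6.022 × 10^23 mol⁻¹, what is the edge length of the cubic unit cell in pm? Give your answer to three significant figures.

458 pm

M(CsI) = 259.8 g/mol; Z = 1 formula unit per cell.
a³ = Z·M/(N_A·ρ) = 1 × 259.8 / (6.022 × 10²³ × 4.49) = 9.608 × 10^-23 cm³, so a = 4.580 × 10^-8 cm = 458 pm.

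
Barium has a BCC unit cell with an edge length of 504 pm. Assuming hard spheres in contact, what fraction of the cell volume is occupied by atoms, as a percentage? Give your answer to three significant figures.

68.0%

In a BCC lattice atoms touch along the body diagonal, so √3·a = 4r, so r = 0.4330a = 218.2 pm.
Packing fraction = Z·(4/3)πr³ / a³ = 2 × (4/3)π × (218.2)³ / (504)³ = 0.6802 = 68.0%.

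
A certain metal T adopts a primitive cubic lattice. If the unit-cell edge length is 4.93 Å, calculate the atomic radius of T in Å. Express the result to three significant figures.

2.47 Å

In a simple cubic lattice, atoms touch along the cell edge, so a = 2r.
r = a/2 = 4.93/2 = 2.47 Å.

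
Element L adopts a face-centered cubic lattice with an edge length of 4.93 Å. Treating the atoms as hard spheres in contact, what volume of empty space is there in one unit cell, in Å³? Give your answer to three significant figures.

31.1 Å³

In an FCC lattice atoms touch along the face diagonal, so √2·a = 4r, so r = 0.3536a = 1.743 Å.
V_cell = a³ = 119.8 Å³; V_atoms = 4 × (4/3)πr³ = 88.73 Å³.
Empty space = 119.8 − 88.73 = 31.1 Å³.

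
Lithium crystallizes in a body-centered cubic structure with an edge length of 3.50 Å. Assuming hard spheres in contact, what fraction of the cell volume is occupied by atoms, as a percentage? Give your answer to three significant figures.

68.0%

In a BCC lattice atoms touch along the body diagonal, so √3·a = 4r, so r = 0.4330a = 1.516 Å.
Packing fraction = Z·(4/3)πr³ / a³ = 2 × (4/3)π × (1.516)³ / (3.50)³ = 0.6802 = 68.0%.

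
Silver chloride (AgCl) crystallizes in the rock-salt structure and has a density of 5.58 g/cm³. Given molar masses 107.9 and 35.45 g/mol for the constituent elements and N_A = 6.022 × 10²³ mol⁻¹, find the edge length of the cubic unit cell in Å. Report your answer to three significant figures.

M(AgCl) = 143.35 g/mol; Z = 4 formula units per cell.
a³ = Z·M/(N_A·ρ) = 4 × 143.35 / (6.022 × 10²³ × 5.58) = 1.706 × 10^-22 cm³, so a = 5.547 × 10^-8 cm = 5.55 Å.

5.55 Å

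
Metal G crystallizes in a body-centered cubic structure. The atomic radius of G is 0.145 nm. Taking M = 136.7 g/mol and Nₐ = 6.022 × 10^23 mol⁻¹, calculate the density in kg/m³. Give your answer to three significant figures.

In a BCC lattice, atoms touch along the body diagonal, so √3·a = 4r, giving a = 0.3349 nm = 3.349 × 10^-8 cm.
With Z = 2, ρ = Z·M/(N_A·a³) = 2 × 136.7 / (6.022 × 10²³ × 3.755 × 10^-23) = 12.09 g/cm³ = 12100 kg/m³.

12100 kg/m³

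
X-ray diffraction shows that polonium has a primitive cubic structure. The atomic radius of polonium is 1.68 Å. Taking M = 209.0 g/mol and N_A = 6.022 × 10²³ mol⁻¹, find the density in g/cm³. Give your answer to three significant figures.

In a simple cubic lattice, atoms touch along the cell edge, so a = 2r, giving a = 3.360 Å = 3.360 × 10^-8 cm.
With Z = 1, ρ = Z·M/(N_A·a³) = 1 × 209.0 / (6.022 × 10²³ × 3.793 × 10^-23) = 9.149 g/cm³.

9.15 g/cm³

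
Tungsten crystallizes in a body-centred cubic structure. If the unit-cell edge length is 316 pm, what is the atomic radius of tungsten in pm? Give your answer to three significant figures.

137 pm

In a BCC lattice, atoms touch along the body diagonal, so √3·a = 4r.
r = √3·a/4 = 1.7321 × 316 / 4 = 137 pm.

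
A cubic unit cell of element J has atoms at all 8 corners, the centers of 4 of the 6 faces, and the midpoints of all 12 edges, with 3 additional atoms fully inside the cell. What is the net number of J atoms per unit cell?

Corner atoms are shared by 8 cells (1/8 each), face atoms by 2 (1/2 each), edge atoms by 4 (1/4 each), interior atoms are unshared.
Net atoms = 8 × 1/8 + 4 × 1/2 + 12 × 1/4 + 3 = 1 + 2 + 3 + 3 = 9.

9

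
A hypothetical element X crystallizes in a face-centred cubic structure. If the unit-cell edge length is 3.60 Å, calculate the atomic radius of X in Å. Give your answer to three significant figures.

In an FCC lattice, atoms touch along the face diagonal, so √2·a = 4r.
r = √2·a/4 = 1.4142 × 3.60 / 4 = 1.27 Å.

1.27 Å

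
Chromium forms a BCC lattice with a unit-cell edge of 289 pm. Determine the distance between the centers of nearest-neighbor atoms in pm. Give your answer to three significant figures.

250 pm

In a BCC structure, atoms touch along the body diagonal, so √3·a = 4r; the nearest-neighbor distance equals 2r = 0.8660·a.
d = 0.8660 × 289 = 250 pm.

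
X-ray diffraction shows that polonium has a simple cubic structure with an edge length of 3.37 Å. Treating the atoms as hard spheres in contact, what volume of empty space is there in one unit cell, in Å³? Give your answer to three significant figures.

In a simple cubic lattice atoms touch along the cell edge, so a = 2r, so r = 0.5000a = 1.685 Å.
V_cell = a³ = 38.27 Å³; V_atoms = 1 × (4/3)πr³ = 20.04 Å³.
Empty space = 38.27 − 20.04 = 18.2 Å³.

18.2 Å³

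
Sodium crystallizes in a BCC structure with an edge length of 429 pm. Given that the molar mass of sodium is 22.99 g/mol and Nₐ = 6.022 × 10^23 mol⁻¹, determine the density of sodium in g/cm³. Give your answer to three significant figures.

A BCC unit cell contains Z = 2 atoms.
Cell volume: a³ = (429 pm)³ = (4.290 × 10^-8 cm)³ = 7.895 × 10^-23 cm³.
ρ = Z·M/(N_A·a³) = 2 × 22.99 / (6.022 × 10²³ × 7.895 × 10^-23) = 0.9671 g/cm³.

0.967 g/cm³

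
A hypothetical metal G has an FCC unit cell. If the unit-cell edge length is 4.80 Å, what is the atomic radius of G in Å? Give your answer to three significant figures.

In an FCC lattice, atoms touch along the face diagonal, so √2·a = 4r.
r = √2·a/4 = 1.4142 × 4.80 / 4 = 1.70 Å.

1.70 Å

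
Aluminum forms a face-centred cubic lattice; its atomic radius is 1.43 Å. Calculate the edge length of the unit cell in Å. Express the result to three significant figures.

In an FCC lattice, atoms touch along the face diagonal, so √2·a = 4r.
a = 4r/√2 = 4 × 1.43 / 1.4142 = 4.04 Å.

4.04 Å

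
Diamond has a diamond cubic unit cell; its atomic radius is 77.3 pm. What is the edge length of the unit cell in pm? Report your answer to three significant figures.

357 pm

In a diamond cubic lattice, nearest neighbors lie along the body diagonal with √3·a = 8r.
a = 8r/√3 = 8 × 77.3 / 1.7321 = 357 pm.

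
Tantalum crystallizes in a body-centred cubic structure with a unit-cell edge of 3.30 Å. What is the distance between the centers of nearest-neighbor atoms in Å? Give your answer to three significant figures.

2.86 Å

In a BCC structure, atoms touch along the body diagonal, so √3·a = 4r; the nearest-neighbor distance equals 2r = 0.8660·a.
d = 0.8660 × 3.30 = 2.86 Å.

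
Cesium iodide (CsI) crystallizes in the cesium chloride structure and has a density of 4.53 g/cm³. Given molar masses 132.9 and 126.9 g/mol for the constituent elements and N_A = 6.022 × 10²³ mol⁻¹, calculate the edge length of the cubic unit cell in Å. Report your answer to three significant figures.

M(CsI) = 259.8 g/mol; Z = 1 formula unit per cell.
a³ = Z·M/(N_A·ρ) = 1 × 259.8 / (6.022 × 10²³ × 4.53) = 9.524 × 10^-23 cm³, so a = 4.567 × 10^-8 cm = 4.57 Å.

4.57 Å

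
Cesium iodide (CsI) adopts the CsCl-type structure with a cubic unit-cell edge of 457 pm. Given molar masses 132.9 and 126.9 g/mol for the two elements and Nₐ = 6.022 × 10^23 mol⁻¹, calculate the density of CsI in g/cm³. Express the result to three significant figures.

4.52 g/cm³

The CsCl-type structure contains Z = 1 formula unit per cell; M(CsI) = 132.9 + 126.9 = 259.8 g/mol.
a³ = (4.570 × 10^-8 cm)³ = 9.544 × 10^-23 cm³.
ρ = 1 × 259.8 / (6.022 × 10²³ × 9.544 × 10^-23) = 4.520 g/cm³.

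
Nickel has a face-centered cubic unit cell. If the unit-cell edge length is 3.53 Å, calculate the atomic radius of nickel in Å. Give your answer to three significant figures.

1.25 Å

In an FCC lattice, atoms touch along the face diagonal, so √2·a = 4r.
r = √2·a/4 = 1.4142 × 3.53 / 4 = 1.25 Å.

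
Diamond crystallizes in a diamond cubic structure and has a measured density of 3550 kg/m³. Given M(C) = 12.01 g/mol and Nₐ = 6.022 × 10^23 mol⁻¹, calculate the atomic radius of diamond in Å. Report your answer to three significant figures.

For a diamond cubic cell (Z = 8), a³ = Z·M/(N_A·ρ) = 8 × 12.01 / (6.022 × 10²³ × 3.550) = 4.494 × 10^-23 cm³, so a = 3.555 × 10^-8 cm = 3.555 Å.
Nearest neighbors lie along the body diagonal with √3·a = 8r, so r = 0.2165 × a = 0.770 Å.

0.770 Å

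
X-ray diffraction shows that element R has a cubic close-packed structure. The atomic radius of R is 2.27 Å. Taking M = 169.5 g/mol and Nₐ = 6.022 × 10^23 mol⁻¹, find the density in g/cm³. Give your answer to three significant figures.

In an FCC lattice, atoms touch along the face diagonal, so √2·a = 4r, giving a = 6.421 Å = 6.421 × 10^-8 cm.
With Z = 4, ρ = Z·M/(N_A·a³) = 4 × 169.5 / (6.022 × 10²³ × 2.647 × 10^-22) = 4.254 g/cm³.

4.25 g/cm³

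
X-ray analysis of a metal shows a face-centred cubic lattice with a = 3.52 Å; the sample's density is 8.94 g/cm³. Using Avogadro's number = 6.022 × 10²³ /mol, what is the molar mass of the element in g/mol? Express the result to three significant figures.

58.7 g/mol

An FCC cell has Z = 4 atoms; a = 3.520 × 10^-8 cm.
M = ρ·N_A·a³/Z = 8.94 × 6.022 × 10²³ × 4.361 × 10^-23 / 4 = 58.7 g/mol.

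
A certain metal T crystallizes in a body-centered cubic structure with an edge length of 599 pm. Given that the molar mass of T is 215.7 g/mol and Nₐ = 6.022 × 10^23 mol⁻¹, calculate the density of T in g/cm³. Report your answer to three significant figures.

3.33 g/cm³

A BCC unit cell contains Z = 2 atoms.
Cell volume: a³ = (599 pm)³ = (5.990 × 10^-8 cm)³ = 2.149 × 10^-22 cm³.
ρ = Z·M/(N_A·a³) = 2 × 215.7 / (6.022 × 10²³ × 2.149 × 10^-22) = 3.333 g/cm³.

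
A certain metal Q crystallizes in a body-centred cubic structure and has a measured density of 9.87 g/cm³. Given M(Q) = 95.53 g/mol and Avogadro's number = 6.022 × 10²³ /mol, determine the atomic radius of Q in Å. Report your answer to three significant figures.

1.38 Å

For a BCC cell (Z = 2), a³ = Z·M/(N_A·ρ) = 2 × 95.53 / (6.022 × 10²³ × 9.870) = 3.214 × 10^-23 cm³, so a = 3.180 × 10^-8 cm = 3.180 Å.
Atoms touch along the body diagonal, so √3·a = 4r, so r = 0.4330 × a = 1.38 Å.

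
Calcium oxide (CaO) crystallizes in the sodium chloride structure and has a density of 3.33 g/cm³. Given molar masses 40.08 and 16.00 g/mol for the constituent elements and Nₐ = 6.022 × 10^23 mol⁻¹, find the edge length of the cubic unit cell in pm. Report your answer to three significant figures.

482 pm

M(CaO) = 56.08 g/mol; Z = 4 formula units per cell.
a³ = Z·M/(N_A·ρ) = 4 × 56.08 / (6.022 × 10²³ × 3.33) = 1.119 × 10^-22 cm³, so a = 4.818 × 10^-8 cm = 482 pm.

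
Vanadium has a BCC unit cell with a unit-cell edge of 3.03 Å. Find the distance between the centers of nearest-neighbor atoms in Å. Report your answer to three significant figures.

In a BCC structure, atoms touch along the body diagonal, so √3·a = 4r; the nearest-neighbor distance equals 2r = 0.8660·a.
d = 0.8660 × 3.03 = 2.62 Å.

2.62 Å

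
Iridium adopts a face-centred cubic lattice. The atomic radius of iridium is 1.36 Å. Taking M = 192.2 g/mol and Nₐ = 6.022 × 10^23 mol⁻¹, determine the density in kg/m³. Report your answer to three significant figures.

In an FCC lattice, atoms touch along the face diagonal, so √2·a = 4r, giving a = 3.847 Å = 3.847 × 10^-8 cm.
With Z = 4, ρ = Z·M/(N_A·a³) = 4 × 192.2 / (6.022 × 10²³ × 5.692 × 10^-23) = 22.43 g/cm³ = 22400 kg/m³.

22400 kg/m³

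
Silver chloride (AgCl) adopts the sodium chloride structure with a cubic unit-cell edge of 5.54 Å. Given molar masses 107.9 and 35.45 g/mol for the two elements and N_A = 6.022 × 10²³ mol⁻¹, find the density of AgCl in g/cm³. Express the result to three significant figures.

The sodium chloride structure contains Z = 4 formula units per cell; M(AgCl) = 107.9 + 35.45 = 143.35 g/mol.
a³ = (5.540 × 10^-8 cm)³ = 1.700 × 10^-22 cm³.
ρ = 4 × 143.35 / (6.022 × 10²³ × 1.700 × 10^-22) = 5.600 g/cm³.

5.60 g/cm³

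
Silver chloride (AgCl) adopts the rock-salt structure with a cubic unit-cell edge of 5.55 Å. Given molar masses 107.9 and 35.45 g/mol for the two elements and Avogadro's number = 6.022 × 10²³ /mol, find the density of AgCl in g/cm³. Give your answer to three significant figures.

5.57 g/cm³

The rock-salt structure contains Z = 4 formula units per cell; M(AgCl) = 107.9 + 35.45 = 143.35 g/mol.
a³ = (5.550 × 10^-8 cm)³ = 1.710 × 10^-22 cm³.
ρ = 4 × 143.35 / (6.022 × 10²³ × 1.710 × 10^-22) = 5.570 g/cm³.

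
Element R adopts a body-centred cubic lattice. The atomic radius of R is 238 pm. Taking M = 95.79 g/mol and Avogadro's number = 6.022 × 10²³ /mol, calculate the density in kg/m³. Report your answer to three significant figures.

In a BCC lattice, atoms touch along the body diagonal, so √3·a = 4r, giving a = 549.6 pm = 5.496 × 10^-8 cm.
With Z = 2, ρ = Z·M/(N_A·a³) = 2 × 95.79 / (6.022 × 10²³ × 1.660 × 10^-22) = 1.916 g/cm³ = 1920 kg/m³.

1920 kg/m³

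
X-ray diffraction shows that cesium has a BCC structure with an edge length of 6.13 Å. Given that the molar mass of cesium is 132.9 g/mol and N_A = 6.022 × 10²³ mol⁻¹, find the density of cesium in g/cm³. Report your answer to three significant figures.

1.92 g/cm³

A BCC unit cell contains Z = 2 atoms.
Cell volume: a³ = (6.13 Å)³ = (6.130 × 10^-8 cm)³ = 2.303 × 10^-22 cm³.
ρ = Z·M/(N_A·a³) = 2 × 132.9 / (6.022 × 10²³ × 2.303 × 10^-22) = 1.916 g/cm³.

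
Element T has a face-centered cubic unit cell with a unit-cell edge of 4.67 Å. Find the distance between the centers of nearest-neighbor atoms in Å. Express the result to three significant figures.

In an FCC structure, atoms touch along the face diagonal, so √2·a = 4r; the nearest-neighbor distance equals 2r = 0.7071·a.
d = 0.7071 × 4.67 = 3.30 Å.

3.30 Å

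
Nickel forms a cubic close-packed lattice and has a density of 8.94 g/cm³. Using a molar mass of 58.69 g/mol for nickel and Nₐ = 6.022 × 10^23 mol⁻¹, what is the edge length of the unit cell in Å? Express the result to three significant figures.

3.52 Å

With Z = 4 atoms per FCC cell, a³ = Z·M/(N_A·ρ) = 4 × 58.69 / (6.022 × 10²³ × 8.940 g/cm³) = 4.361 × 10^-23 cm³.
a = (4.361 × 10^-23)^(1/3) = 3.520 × 10^-8 cm = 3.52 Å.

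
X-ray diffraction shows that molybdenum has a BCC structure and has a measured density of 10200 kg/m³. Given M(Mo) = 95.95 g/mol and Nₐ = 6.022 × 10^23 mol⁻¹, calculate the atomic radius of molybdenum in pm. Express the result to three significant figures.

136 pm

For a BCC cell (Z = 2), a³ = Z·M/(N_A·ρ) = 2 × 95.95 / (6.022 × 10²³ × 10.20) = 3.124 × 10^-23 cm³, so a = 3.150 × 10^-8 cm = 315.0 pm.
Atoms touch along the body diagonal, so √3·a = 4r, so r = 0.4330 × a = 136 pm.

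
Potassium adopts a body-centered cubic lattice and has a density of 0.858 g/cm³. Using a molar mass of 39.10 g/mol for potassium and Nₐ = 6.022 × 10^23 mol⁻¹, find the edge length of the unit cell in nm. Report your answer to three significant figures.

With Z = 2 atoms per BCC cell, a³ = Z·M/(N_A·ρ) = 2 × 39.10 / (6.022 × 10²³ × 0.8580 g/cm³) = 1.513 × 10^-22 cm³.
a = (1.513 × 10^-22)^(1/3) = 5.329 × 10^-8 cm = 0.533 nm.

0.533 nm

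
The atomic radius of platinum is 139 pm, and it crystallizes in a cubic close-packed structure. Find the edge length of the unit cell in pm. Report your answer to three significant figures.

In an FCC lattice, atoms touch along the face diagonal, so √2·a = 4r.
a = 4r/√2 = 4 × 139 / 1.4142 = 393 pm.

393 pm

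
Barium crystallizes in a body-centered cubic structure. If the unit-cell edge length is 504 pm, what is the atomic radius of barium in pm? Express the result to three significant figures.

218 pm

In a BCC lattice, atoms touch along the body diagonal, so √3·a = 4r.
r = √3·a/4 = 1.7321 × 504 / 4 = 218 pm.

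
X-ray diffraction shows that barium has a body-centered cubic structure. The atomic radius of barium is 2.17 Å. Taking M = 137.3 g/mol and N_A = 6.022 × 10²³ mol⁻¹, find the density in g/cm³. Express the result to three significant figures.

In a BCC lattice, atoms touch along the body diagonal, so √3·a = 4r, giving a = 5.011 Å = 5.011 × 10^-8 cm.
With Z = 2, ρ = Z·M/(N_A·a³) = 2 × 137.3 / (6.022 × 10²³ × 1.259 × 10^-22) = 3.623 g/cm³.

3.62 g/cm³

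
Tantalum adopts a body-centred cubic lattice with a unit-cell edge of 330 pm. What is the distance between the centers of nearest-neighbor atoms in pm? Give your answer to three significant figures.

286 pm

In a BCC structure, atoms touch along the body diagonal, so √3·a = 4r; the nearest-neighbor distance equals 2r = 0.8660·a.
d = 0.8660 × 330 = 286 pm.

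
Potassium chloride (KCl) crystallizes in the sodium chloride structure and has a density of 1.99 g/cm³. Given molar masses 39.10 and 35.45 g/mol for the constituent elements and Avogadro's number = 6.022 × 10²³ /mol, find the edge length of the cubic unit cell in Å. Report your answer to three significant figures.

M(KCl) = 74.55 g/mol; Z = 4 formula units per cell.
a³ = Z·M/(N_A·ρ) = 4 × 74.55 / (6.022 × 10²³ × 1.99) = 2.488 × 10^-22 cm³, so a = 6.290 × 10^-8 cm = 6.29 Å.

6.29 Å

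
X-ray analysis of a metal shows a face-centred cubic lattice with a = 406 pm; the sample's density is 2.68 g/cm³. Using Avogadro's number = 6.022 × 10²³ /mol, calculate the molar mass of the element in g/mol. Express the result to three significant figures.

An FCC cell has Z = 4 atoms; a = 4.060 × 10^-8 cm.
M = ρ·N_A·a³/Z = 2.68 × 6.022 × 10²³ × 6.692 × 10^-23 / 4 = 27.0 g/mol.

27.0 g/mol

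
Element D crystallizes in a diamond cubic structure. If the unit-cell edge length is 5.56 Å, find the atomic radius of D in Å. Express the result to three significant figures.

In a diamond cubic lattice, nearest neighbors lie along the body diagonal with √3·a = 8r.
r = √3·a/8 = 1.7321 × 5.56 / 8 = 1.20 Å.

1.20 Å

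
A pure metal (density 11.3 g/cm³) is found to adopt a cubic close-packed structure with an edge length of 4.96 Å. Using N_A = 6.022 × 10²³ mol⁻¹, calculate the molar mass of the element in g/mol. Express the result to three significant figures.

An FCC cell has Z = 4 atoms; a = 4.960 × 10^-8 cm.
M = ρ·N_A·a³/Z = 11.3 × 6.022 × 10²³ × 1.220 × 10^-22 / 4 = 208 g/mol.

208 g/mol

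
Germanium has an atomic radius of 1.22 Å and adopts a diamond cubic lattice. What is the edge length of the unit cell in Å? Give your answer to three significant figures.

5.63 Å

In a diamond cubic lattice, nearest neighbors lie along the body diagonal with √3·a = 8r.
a = 8r/√3 = 8 × 1.22 / 1.7321 = 5.63 Å.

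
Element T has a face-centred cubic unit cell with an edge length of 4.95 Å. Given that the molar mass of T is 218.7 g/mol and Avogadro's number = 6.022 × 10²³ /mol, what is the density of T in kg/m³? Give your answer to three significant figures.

12000 kg/m³

An FCC unit cell contains Z = 4 atoms.
Cell volume: a³ = (4.95 Å)³ = (4.950 × 10^-8 cm)³ = 1.213 × 10^-22 cm³.
ρ = Z·M/(N_A·a³) = 4 × 218.7 / (6.022 × 10²³ × 1.213 × 10^-22) = 11.98 g/cm³ = 12000 kg/m³.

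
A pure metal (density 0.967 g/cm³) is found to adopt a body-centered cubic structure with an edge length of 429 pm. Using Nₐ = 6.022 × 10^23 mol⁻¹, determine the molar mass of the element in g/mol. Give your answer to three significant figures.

23.0 g/mol

A BCC cell has Z = 2 atoms; a = 4.290 × 10^-8 cm.
M = ρ·N_A·a³/Z = 0.967 × 6.022 × 10²³ × 7.895 × 10^-23 / 2 = 23.0 g/mol.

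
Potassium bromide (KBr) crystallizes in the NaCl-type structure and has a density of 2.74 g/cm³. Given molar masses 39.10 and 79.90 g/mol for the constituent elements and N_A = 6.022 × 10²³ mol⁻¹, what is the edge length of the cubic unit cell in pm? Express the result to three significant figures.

M(KBr) = 119.0 g/mol; Z = 4 formula units per cell.
a³ = Z·M/(N_A·ρ) = 4 × 119.0 / (6.022 × 10²³ × 2.74) = 2.885 × 10^-22 cm³, so a = 6.608 × 10^-8 cm = 661 pm.

661 pm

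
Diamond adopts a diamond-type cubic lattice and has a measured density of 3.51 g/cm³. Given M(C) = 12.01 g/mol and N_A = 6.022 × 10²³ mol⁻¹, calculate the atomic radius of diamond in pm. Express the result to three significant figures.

For a diamond cubic cell (Z = 8), a³ = Z·M/(N_A·ρ) = 8 × 12.01 / (6.022 × 10²³ × 3.510) = 4.546 × 10^-23 cm³, so a = 3.569 × 10^-8 cm = 356.9 pm.
Nearest neighbors lie along the body diagonal with √3·a = 8r, so r = 0.2165 × a = 77.3 pm.

77.3 pm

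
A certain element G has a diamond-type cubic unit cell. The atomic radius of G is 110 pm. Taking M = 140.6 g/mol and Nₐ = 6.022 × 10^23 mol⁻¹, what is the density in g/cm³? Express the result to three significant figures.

14.2 g/cm³

In a diamond cubic lattice, nearest neighbors lie along the body diagonal with √3·a = 8r, giving a = 508.1 pm = 5.081 × 10^-8 cm.
With Z = 8, ρ = Z·M/(N_A·a³) = 8 × 140.6 / (6.022 × 10²³ × 1.311 × 10^-22) = 14.24 g/cm³.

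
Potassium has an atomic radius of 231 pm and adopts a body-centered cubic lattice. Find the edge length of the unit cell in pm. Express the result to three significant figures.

In a BCC lattice, atoms touch along the body diagonal, so √3·a = 4r.
a = 4r/√3 = 4 × 231 / 1.7321 = 533 pm.

533 pm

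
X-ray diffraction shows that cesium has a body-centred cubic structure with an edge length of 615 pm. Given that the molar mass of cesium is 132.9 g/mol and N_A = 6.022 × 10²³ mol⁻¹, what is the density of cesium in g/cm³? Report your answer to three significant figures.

A BCC unit cell contains Z = 2 atoms.
Cell volume: a³ = (615 pm)³ = (6.150 × 10^-8 cm)³ = 2.326 × 10^-22 cm³.
ρ = Z·M/(N_A·a³) = 2 × 132.9 / (6.022 × 10²³ × 2.326 × 10^-22) = 1.898 g/cm³.

1.90 g/cm³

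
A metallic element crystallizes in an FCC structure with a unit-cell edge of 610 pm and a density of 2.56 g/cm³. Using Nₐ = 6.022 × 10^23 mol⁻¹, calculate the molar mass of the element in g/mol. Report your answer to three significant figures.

87.5 g/mol

An FCC cell has Z = 4 atoms; a = 6.100 × 10^-8 cm.
M = ρ·N_A·a³/Z = 2.56 × 6.022 × 10²³ × 2.270 × 10^-22 / 4 = 87.5 g/mol.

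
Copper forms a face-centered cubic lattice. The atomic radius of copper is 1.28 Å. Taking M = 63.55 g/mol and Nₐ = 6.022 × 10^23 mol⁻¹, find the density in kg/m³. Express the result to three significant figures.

8900 kg/m³

In an FCC lattice, atoms touch along the face diagonal, so √2·a = 4r, giving a = 3.620 Å = 3.620 × 10^-8 cm.
With Z = 4, ρ = Z·M/(N_A·a³) = 4 × 63.55 / (6.022 × 10²³ × 4.745 × 10^-23) = 8.895 g/cm³ = 8900 kg/m³.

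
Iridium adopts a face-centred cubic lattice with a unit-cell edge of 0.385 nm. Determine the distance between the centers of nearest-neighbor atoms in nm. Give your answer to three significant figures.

0.272 nm

In an FCC structure, atoms touch along the face diagonal, so √2·a = 4r; the nearest-neighbor distance equals 2r = 0.7071·a.
d = 0.7071 × 0.385 = 0.272 nm.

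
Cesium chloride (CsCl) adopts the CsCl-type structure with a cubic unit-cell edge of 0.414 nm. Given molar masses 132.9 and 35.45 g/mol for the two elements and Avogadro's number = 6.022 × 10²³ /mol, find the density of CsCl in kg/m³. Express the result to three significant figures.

The CsCl-type structure contains Z = 1 formula unit per cell; M(CsCl) = 132.9 + 35.45 = 168.35 g/mol.
a³ = (4.140 × 10^-8 cm)³ = 7.096 × 10^-23 cm³.
ρ = 1 × 168.35 / (6.022 × 10²³ × 7.096 × 10^-23) = 3.940 g/cm³ = 3940 kg/m³.

3940 kg/m³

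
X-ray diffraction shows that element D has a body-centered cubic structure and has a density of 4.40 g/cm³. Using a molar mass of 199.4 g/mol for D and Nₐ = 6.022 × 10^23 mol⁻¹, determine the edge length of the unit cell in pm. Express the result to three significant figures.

532 pm

With Z = 2 atoms per BCC cell, a³ = Z·M/(N_A·ρ) = 2 × 199.4 / (6.022 × 10²³ × 4.400 g/cm³) = 1.505 × 10^-22 cm³.
a = (1.505 × 10^-22)^(1/3) = 5.319 × 10^-8 cm = 532 pm.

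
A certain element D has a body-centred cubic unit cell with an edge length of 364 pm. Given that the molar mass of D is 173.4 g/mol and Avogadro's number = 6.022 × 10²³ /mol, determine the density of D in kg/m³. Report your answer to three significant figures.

A BCC unit cell contains Z = 2 atoms.
Cell volume: a³ = (364 pm)³ = (3.640 × 10^-8 cm)³ = 4.823 × 10^-23 cm³.
ρ = Z·M/(N_A·a³) = 2 × 173.4 / (6.022 × 10²³ × 4.823 × 10^-23) = 11.94 g/cm³ = 11900 kg/m³.

11900 kg/m³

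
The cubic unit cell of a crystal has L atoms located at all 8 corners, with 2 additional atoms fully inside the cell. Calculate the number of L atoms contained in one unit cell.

Corner atoms are shared by 8 cells (1/8 each), interior atoms are unshared.
Net atoms = 8 × 1/8 + 2 = 1 + 2 = 3.

3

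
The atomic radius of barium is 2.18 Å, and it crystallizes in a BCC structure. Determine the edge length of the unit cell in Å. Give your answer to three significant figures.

In a BCC lattice, atoms touch along the body diagonal, so √3·a = 4r.
a = 4r/√3 = 4 × 2.18 / 1.7321 = 5.03 Å.

5.03 Å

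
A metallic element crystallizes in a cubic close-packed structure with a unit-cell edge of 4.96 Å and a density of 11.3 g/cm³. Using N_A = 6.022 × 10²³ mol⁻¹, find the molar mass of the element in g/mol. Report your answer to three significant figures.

An FCC cell has Z = 4 atoms; a = 4.960 × 10^-8 cm.
M = ρ·N_A·a³/Z = 11.3 × 6.022 × 10²³ × 1.220 × 10^-22 / 4 = 208 g/mol.

208 g/mol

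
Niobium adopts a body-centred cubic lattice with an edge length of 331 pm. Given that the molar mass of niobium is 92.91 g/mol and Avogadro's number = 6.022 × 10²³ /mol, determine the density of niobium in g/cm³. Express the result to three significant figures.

8.51 g/cm³

A BCC unit cell contains Z = 2 atoms.
Cell volume: a³ = (331 pm)³ = (3.310 × 10^-8 cm)³ = 3.626 × 10^-23 cm³.
ρ = Z·M/(N_A·a³) = 2 × 92.91 / (6.022 × 10²³ × 3.626 × 10^-23) = 8.509 g/cm³.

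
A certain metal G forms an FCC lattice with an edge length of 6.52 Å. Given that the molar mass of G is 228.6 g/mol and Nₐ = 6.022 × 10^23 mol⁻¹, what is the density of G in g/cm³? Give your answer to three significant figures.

An FCC unit cell contains Z = 4 atoms.
Cell volume: a³ = (6.52 Å)³ = (6.520 × 10^-8 cm)³ = 2.772 × 10^-22 cm³.
ρ = Z·M/(N_A·a³) = 4 × 228.6 / (6.022 × 10²³ × 2.772 × 10^-22) = 5.478 g/cm³.

5.48 g/cm³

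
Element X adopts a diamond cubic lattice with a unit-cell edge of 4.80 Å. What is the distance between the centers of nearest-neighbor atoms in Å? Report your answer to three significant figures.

2.08 Å

In a diamond cubic structure, nearest neighbors lie along the body diagonal with √3·a = 8r; the nearest-neighbor distance equals 2r = 0.4330·a.
d = 0.4330 × 4.80 = 2.08 Å.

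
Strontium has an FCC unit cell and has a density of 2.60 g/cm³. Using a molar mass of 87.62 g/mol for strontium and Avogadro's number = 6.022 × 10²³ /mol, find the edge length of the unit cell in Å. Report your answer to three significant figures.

6.07 Å

With Z = 4 atoms per FCC cell, a³ = Z·M/(N_A·ρ) = 4 × 87.62 / (6.022 × 10²³ × 2.600 g/cm³) = 2.238 × 10^-22 cm³.
a = (2.238 × 10^-22)^(1/3) = 6.072 × 10^-8 cm = 6.07 Å.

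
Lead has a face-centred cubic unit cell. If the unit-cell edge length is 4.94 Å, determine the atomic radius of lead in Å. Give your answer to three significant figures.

In an FCC lattice, atoms touch along the face diagonal, so √2·a = 4r.
r = √2·a/4 = 1.4142 × 4.94 / 4 = 1.75 Å.

1.75 Å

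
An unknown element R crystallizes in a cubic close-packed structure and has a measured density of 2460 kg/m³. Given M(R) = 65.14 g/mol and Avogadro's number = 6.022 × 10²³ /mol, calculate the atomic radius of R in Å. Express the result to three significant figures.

1.98 Å

For an FCC cell (Z = 4), a³ = Z·M/(N_A·ρ) = 4 × 65.14 / (6.022 × 10²³ × 2.460) = 1.759 × 10^-22 cm³, so a = 5.603 × 10^-8 cm = 5.603 Å.
Atoms touch along the face diagonal, so √2·a = 4r, so r = 0.3536 × a = 1.98 Å.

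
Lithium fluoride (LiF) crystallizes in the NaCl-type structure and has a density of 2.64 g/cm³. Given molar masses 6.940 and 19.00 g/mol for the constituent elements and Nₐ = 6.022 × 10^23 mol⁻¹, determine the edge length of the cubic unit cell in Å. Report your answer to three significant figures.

M(LiF) = 25.94 g/mol; Z = 4 formula units per cell.
a³ = Z·M/(N_A·ρ) = 4 × 25.94 / (6.022 × 10²³ × 2.64) = 6.527 × 10^-23 cm³, so a = 4.026 × 10^-8 cm = 4.03 Å.

4.03 Å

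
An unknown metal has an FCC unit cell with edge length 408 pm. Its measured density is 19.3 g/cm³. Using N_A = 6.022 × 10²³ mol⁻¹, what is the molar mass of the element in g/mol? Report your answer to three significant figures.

An FCC cell has Z = 4 atoms; a = 4.080 × 10^-8 cm.
M = ρ·N_A·a³/Z = 19.3 × 6.022 × 10²³ × 6.792 × 10^-23 / 4 = 197 g/mol.

197 g/mol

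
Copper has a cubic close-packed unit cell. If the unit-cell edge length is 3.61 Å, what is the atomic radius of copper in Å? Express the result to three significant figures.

1.28 Å

In an FCC lattice, atoms touch along the face diagonal, so √2·a = 4r.
r = √2·a/4 = 1.4142 × 3.61 / 4 = 1.28 Å.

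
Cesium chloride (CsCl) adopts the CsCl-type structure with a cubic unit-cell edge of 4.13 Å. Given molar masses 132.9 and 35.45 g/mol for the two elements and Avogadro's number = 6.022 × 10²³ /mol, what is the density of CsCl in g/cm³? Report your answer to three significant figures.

3.97 g/cm³

The CsCl-type structure contains Z = 1 formula unit per cell; M(CsCl) = 132.9 + 35.45 = 168.35 g/mol.
a³ = (4.130 × 10^-8 cm)³ = 7.044 × 10^-23 cm³.
ρ = 1 × 168.35 / (6.022 × 10²³ × 7.044 × 10^-23) = 3.968 g/cm³.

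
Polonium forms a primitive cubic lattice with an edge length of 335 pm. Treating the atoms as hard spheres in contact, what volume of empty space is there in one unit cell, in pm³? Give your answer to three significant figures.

1.79 × 10^7 pm³

In a simple cubic lattice atoms touch along the cell edge, so a = 2r, so r = 0.5000a = 167.5 pm.
V_cell = a³ = 3.760 × 10^7 pm³; V_atoms = 1 × (4/3)πr³ = 1.968 × 10^7 pm³.
Empty space = 3.760 × 10^7 − 1.968 × 10^7 = 1.79 × 10^7 pm³.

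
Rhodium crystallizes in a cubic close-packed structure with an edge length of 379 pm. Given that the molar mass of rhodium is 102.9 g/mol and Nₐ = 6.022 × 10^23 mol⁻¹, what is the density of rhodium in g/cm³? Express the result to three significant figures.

12.6 g/cm³

An FCC unit cell contains Z = 4 atoms.
Cell volume: a³ = (379 pm)³ = (3.790 × 10^-8 cm)³ = 5.444 × 10^-23 cm³.
ρ = Z·M/(N_A·a³) = 4 × 102.9 / (6.022 × 10²³ × 5.444 × 10^-23) = 12.56 g/cm³.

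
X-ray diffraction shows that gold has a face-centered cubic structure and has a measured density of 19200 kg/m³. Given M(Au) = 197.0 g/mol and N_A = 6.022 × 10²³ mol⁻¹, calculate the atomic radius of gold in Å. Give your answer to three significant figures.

1.44 Å

For an FCC cell (Z = 4), a³ = Z·M/(N_A·ρ) = 4 × 197.0 / (6.022 × 10²³ × 19.20) = 6.815 × 10^-23 cm³, so a = 4.085 × 10^-8 cm = 4.085 Å.
Atoms touch along the face diagonal, so √2·a = 4r, so r = 0.3536 × a = 1.44 Å.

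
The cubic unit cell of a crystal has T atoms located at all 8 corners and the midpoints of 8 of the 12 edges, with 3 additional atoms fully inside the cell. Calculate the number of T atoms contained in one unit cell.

6

Corner atoms are shared by 8 cells (1/8 each), edge atoms by 4 (1/4 each), interior atoms are unshared.
Net atoms = 8 × 1/8 + 8 × 1/4 + 3 = 1 + 2 + 3 = 6.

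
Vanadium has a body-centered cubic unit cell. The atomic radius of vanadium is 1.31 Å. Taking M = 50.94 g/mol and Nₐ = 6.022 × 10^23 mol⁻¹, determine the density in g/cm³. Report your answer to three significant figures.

6.11 g/cm³

In a BCC lattice, atoms touch along the body diagonal, so √3·a = 4r, giving a = 3.025 Å = 3.025 × 10^-8 cm.
With Z = 2, ρ = Z·M/(N_A·a³) = 2 × 50.94 / (6.022 × 10²³ × 2.769 × 10^-23) = 6.110 g/cm³.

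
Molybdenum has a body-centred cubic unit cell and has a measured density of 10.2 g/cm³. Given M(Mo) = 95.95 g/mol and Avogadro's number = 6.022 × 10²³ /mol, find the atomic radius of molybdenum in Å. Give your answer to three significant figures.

1.36 Å

For a BCC cell (Z = 2), a³ = Z·M/(N_A·ρ) = 2 × 95.95 / (6.022 × 10²³ × 10.20) = 3.124 × 10^-23 cm³, so a = 3.150 × 10^-8 cm = 3.150 Å.
Atoms touch along the body diagonal, so √3·a = 4r, so r = 0.4330 × a = 1.36 Å.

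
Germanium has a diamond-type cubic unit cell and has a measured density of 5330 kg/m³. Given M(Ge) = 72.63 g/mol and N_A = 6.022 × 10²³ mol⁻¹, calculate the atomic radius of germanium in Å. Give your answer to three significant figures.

1.22 Å

For a diamond cubic cell (Z = 8), a³ = Z·M/(N_A·ρ) = 8 × 72.63 / (6.022 × 10²³ × 5.330) = 1.810 × 10^-22 cm³, so a = 5.657 × 10^-8 cm = 5.657 Å.
Nearest neighbors lie along the body diagonal with √3·a = 8r, so r = 0.2165 × a = 1.22 Å.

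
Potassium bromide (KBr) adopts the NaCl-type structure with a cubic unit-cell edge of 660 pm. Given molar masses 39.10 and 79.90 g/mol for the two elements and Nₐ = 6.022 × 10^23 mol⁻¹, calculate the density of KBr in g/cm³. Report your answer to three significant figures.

The NaCl-type structure contains Z = 4 formula units per cell; M(KBr) = 39.10 + 79.90 = 119.0 g/mol.
a³ = (6.600 × 10^-8 cm)³ = 2.875 × 10^-22 cm³.
ρ = 4 × 119.0 / (6.022 × 10²³ × 2.875 × 10^-22) = 2.749 g/cm³.

2.75 g/cm³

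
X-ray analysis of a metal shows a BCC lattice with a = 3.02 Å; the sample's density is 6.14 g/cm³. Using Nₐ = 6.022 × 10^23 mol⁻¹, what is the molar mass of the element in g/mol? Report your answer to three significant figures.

50.9 g/mol

A BCC cell has Z = 2 atoms; a = 3.020 × 10^-8 cm.
M = ρ·N_A·a³/Z = 6.14 × 6.022 × 10²³ × 2.754 × 10^-23 / 2 = 50.9 g/mol.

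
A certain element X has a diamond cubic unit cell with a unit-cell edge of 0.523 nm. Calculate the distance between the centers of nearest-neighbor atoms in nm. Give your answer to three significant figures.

0.226 nm

In a diamond cubic structure, nearest neighbors lie along the body diagonal with √3·a = 8r; the nearest-neighbor distance equals 2r = 0.4330·a.
d = 0.4330 × 0.523 = 0.226 nm.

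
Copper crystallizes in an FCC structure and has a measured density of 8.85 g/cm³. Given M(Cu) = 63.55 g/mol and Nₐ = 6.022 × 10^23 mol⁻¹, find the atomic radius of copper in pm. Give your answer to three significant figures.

For an FCC cell (Z = 4), a³ = Z·M/(N_A·ρ) = 4 × 63.55 / (6.022 × 10²³ × 8.850) = 4.770 × 10^-23 cm³, so a = 3.627 × 10^-8 cm = 362.7 pm.
Atoms touch along the face diagonal, so √2·a = 4r, so r = 0.3536 × a = 128 pm.

128 pm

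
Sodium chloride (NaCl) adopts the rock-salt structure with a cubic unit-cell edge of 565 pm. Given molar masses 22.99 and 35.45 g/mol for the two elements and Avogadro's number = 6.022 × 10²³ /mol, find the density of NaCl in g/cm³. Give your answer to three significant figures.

2.15 g/cm³

The rock-salt structure contains Z = 4 formula units per cell; M(NaCl) = 22.99 + 35.45 = 58.44 g/mol.
a³ = (5.650 × 10^-8 cm)³ = 1.804 × 10^-22 cm³.
ρ = 4 × 58.44 / (6.022 × 10²³ × 1.804 × 10^-22) = 2.152 g/cm³.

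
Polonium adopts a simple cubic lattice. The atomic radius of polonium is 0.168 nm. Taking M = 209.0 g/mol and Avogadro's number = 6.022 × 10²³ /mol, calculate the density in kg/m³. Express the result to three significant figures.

In a simple cubic lattice, atoms touch along the cell edge, so a = 2r, giving a = 0.3360 nm = 3.360 × 10^-8 cm.
With Z = 1, ρ = Z·M/(N_A·a³) = 1 × 209.0 / (6.022 × 10²³ × 3.793 × 10^-23) = 9.149 g/cm³ = 9150 kg/m³.

9150 kg/m³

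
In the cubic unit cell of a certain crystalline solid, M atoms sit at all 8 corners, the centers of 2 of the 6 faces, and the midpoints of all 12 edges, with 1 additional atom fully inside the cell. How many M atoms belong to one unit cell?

6

Corner atoms are shared by 8 cells (1/8 each), face atoms by 2 (1/2 each), edge atoms by 4 (1/4 each), interior atoms are unshared.
Net atoms = 8 × 1/8 + 2 × 1/2 + 12 × 1/4 + 1 = 1 + 1 + 3 + 1 = 6.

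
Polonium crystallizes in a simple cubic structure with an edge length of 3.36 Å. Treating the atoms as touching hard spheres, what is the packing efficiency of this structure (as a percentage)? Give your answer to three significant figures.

In a simple cubic lattice atoms touch along the cell edge, so a = 2r, so r = 0.5000a = 1.680 Å.
Packing fraction = Z·(4/3)πr³ / a³ = 1 × (4/3)π × (1.680)³ / (3.36)³ = 0.5236 = 52.4%.

52.4%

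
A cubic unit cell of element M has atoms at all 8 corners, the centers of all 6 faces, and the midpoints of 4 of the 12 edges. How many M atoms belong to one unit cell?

Corner atoms are shared by 8 cells (1/8 each), face atoms by 2 (1/2 each), edge atoms by 4 (1/4 each).
Net atoms = 8 × 1/8 + 6 × 1/2 + 4 × 1/4 = 1 + 3 + 1 = 5.

5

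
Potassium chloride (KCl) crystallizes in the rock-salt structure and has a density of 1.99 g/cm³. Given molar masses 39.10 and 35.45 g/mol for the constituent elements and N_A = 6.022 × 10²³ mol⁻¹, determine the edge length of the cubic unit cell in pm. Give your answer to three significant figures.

M(KCl) = 74.55 g/mol; Z = 4 formula units per cell.
a³ = Z·M/(N_A·ρ) = 4 × 74.55 / (6.022 × 10²³ × 1.99) = 2.488 × 10^-22 cm³, so a = 6.290 × 10^-8 cm = 629 pm.

629 pm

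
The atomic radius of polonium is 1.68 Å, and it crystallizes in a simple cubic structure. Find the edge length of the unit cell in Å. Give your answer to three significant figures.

3.36 Å

In a simple cubic lattice, atoms touch along the cell edge, so a = 2r.
a = 2r = 2 × 1.68 = 3.36 Å.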